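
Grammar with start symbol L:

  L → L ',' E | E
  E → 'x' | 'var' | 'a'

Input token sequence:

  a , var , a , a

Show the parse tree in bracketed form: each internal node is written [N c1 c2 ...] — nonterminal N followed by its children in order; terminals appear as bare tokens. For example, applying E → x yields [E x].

[L [L [L [L [E a]] , [E var]] , [E a]] , [E a]]

L
L , E
L , E , E
L , E , E , E
E , E , E , E
a , E , E , E
a , var , E , E
a , var , a , E
a , var , a , a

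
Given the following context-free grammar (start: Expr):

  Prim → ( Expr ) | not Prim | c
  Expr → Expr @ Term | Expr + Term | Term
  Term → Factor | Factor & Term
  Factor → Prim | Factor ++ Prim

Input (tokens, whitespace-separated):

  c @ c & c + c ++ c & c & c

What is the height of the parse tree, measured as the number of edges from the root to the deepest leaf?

6

[Expr [Expr [Expr [Term [Factor [Prim c]]]] @ [Term [Factor [Prim c]] & [Term [Factor [Prim c]]]]] + [Term [Factor [Factor [Prim c]] ++ [Prim c]] & [Term [Factor [Prim c]] & [Term [Factor [Prim c]]]]]]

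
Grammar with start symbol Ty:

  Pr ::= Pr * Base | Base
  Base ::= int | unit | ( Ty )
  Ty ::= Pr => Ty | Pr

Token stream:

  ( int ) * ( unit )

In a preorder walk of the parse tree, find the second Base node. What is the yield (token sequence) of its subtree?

[Ty [Pr [Pr [Base ( [Ty [Pr [Base int]]] )]] * [Base ( [Ty [Pr [Base unit]]] )]]]

int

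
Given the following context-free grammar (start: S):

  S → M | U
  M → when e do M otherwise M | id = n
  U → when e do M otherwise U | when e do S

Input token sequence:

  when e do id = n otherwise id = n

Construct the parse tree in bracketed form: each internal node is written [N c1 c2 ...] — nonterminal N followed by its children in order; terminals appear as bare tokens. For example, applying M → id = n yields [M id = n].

[S [M when e do [M id = n] otherwise [M id = n]]]

S
M
when e do M otherwise M
when e do id = n otherwise M
when e do id = n otherwise id = n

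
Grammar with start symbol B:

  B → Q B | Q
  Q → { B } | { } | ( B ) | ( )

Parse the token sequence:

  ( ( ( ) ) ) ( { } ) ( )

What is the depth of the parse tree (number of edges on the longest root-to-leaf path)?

6

[B [Q ( [B [Q ( [B [Q ( )]] )]] )] [B [Q ( [B [Q { }]] )] [B [Q ( )]]]]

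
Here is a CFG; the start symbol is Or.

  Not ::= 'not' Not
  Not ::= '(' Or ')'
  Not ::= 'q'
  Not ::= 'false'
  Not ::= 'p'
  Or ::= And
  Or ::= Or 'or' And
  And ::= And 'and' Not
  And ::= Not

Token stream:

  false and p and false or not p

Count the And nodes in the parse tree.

[Or [Or [And [And [And [Not false]] and [Not p]] and [Not false]]] or [And [Not not [Not p]]]]

4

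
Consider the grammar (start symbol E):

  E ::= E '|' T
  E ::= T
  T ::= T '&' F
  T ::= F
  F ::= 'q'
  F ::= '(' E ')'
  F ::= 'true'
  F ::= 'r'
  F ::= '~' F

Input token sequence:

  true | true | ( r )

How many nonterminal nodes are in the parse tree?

[E [E [E [T [F true]]] | [T [F true]]] | [T [F ( [E [T [F r]]] )]]]

12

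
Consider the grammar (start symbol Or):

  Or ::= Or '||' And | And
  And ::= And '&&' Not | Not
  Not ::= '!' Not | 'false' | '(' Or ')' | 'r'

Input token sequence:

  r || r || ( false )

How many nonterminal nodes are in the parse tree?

12

[Or [Or [Or [And [Not r]]] || [And [Not r]]] || [And [Not ( [Or [And [Not false]]] )]]]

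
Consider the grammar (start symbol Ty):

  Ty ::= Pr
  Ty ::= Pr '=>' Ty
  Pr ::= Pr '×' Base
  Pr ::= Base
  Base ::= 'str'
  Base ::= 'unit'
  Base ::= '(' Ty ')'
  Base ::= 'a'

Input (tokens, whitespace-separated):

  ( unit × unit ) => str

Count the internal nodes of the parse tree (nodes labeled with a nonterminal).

11

[Ty [Pr [Base ( [Ty [Pr [Pr [Base unit]] × [Base unit]]] )]] => [Ty [Pr [Base str]]]]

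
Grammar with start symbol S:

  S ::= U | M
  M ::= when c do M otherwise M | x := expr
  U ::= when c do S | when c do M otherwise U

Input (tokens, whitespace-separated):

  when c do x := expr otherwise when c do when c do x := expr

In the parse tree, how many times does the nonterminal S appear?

3

[S [U when c do [M x := expr] otherwise [U when c do [S [U when c do [S [M x := expr]]]]]]]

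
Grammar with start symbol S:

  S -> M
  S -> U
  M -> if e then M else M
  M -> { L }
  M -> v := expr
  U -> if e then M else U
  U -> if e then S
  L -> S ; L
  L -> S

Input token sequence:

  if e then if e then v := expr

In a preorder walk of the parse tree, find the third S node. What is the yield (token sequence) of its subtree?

[S [U if e then [S [U if e then [S [M v := expr]]]]]]

v := expr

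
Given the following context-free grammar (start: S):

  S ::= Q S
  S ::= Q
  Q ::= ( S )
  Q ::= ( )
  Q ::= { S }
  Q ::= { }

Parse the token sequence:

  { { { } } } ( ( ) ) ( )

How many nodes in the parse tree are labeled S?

[S [Q { [S [Q { [S [Q { }]] }]] }] [S [Q ( [S [Q ( )]] )] [S [Q ( )]]]]

6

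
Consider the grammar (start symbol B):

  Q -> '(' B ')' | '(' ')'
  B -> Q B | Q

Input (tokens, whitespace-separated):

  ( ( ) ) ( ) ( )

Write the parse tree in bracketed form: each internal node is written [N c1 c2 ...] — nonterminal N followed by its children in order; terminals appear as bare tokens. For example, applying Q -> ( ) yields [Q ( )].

B
Q B
( B ) B
( Q ) B
( ( ) ) B
( ( ) ) Q B
( ( ) ) ( ) B
( ( ) ) ( ) Q
( ( ) ) ( ) ( )

[B [Q ( [B [Q ( )]] )] [B [Q ( )] [B [Q ( )]]]]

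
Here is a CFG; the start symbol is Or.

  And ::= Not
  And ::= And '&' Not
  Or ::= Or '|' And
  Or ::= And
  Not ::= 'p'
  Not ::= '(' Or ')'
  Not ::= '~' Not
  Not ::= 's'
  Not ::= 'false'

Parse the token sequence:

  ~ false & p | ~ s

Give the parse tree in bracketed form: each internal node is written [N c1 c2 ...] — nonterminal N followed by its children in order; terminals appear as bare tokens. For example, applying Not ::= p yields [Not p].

Or
Or | And
And | And
And & Not | And
Not & Not | And
~ Not & Not | And
~ false & Not | And
~ false & p | And
~ false & p | Not
~ false & p | ~ Not
~ false & p | ~ s

[Or [Or [And [And [Not ~ [Not false]]] & [Not p]]] | [And [Not ~ [Not s]]]]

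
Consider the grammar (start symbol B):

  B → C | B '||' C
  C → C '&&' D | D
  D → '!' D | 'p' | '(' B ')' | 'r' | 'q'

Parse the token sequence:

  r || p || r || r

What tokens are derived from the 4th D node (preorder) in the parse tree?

r

[B [B [B [B [C [D r]]] || [C [D p]]] || [C [D r]]] || [C [D r]]]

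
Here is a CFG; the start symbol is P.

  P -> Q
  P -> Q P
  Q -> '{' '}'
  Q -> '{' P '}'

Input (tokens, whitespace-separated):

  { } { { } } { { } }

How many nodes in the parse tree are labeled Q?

5

[P [Q { }] [P [Q { [P [Q { }]] }] [P [Q { [P [Q { }]] }]]]]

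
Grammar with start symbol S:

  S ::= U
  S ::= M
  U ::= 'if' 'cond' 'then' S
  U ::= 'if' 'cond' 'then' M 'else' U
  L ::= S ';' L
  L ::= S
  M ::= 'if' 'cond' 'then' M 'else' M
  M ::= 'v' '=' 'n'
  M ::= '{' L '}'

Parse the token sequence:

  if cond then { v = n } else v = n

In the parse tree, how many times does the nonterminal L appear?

[S [M if cond then [M { [L [S [M v = n]]] }] else [M v = n]]]

1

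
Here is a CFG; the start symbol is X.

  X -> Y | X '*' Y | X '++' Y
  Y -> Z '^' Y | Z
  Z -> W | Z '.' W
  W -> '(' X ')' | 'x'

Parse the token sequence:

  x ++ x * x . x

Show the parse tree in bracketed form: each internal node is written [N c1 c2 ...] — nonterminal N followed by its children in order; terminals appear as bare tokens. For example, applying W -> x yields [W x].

X
X * Y
X ++ Y * Y
Y ++ Y * Y
Z ++ Y * Y
W ++ Y * Y
x ++ Y * Y
x ++ Z * Y
x ++ W * Y
x ++ x * Y
x ++ x * Z
x ++ x * Z . W
x ++ x * W . W
x ++ x * x . W
x ++ x * x . x

[X [X [X [Y [Z [W x]]]] ++ [Y [Z [W x]]]] * [Y [Z [Z [W x]] . [W x]]]]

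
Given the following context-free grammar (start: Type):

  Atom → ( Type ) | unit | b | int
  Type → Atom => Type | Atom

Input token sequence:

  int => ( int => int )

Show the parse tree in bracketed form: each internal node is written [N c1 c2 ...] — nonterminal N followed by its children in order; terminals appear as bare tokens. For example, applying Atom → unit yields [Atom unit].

[Type [Atom int] => [Type [Atom ( [Type [Atom int] => [Type [Atom int]]] )]]]

Type
Atom => Type
int => Type
int => Atom
int => ( Type )
int => ( Atom => Type )
int => ( int => Type )
int => ( int => Atom )
int => ( int => int )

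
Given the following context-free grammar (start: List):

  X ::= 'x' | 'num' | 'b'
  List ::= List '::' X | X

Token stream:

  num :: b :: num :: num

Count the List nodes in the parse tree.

[List [List [List [List [X num]] :: [X b]] :: [X num]] :: [X num]]

4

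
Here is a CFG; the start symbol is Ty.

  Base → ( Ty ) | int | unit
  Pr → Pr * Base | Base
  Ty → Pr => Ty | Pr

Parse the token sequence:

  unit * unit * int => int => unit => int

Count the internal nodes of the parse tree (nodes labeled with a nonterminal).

[Ty [Pr [Pr [Pr [Base unit]] * [Base unit]] * [Base int]] => [Ty [Pr [Base int]] => [Ty [Pr [Base unit]] => [Ty [Pr [Base int]]]]]]

16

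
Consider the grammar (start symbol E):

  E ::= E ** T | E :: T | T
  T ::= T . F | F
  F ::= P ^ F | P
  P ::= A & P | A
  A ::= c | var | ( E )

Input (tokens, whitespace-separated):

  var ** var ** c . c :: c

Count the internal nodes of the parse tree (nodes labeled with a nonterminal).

24

[E [E [E [E [T [F [P [A var]]]]] ** [T [F [P [A var]]]]] ** [T [T [F [P [A c]]]] . [F [P [A c]]]]] :: [T [F [P [A c]]]]]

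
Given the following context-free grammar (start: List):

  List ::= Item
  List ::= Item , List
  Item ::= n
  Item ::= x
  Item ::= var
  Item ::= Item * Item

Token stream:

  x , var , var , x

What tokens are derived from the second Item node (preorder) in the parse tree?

[List [Item x] , [List [Item var] , [List [Item var] , [List [Item x]]]]]

var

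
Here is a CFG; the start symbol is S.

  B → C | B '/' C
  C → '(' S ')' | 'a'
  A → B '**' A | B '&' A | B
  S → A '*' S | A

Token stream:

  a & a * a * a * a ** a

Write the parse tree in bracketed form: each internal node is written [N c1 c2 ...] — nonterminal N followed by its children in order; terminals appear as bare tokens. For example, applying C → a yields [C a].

[S [A [B [C a]] & [A [B [C a]]]] * [S [A [B [C a]]] * [S [A [B [C a]]] * [S [A [B [C a]] ** [A [B [C a]]]]]]]]

S
A * S
B & A * S
C & A * S
a & A * S
a & B * S
a & C * S
a & a * S
a & a * A * S
a & a * B * S
a & a * C * S
a & a * a * S
a & a * a * A * S
a & a * a * B * S
a & a * a * C * S
a & a * a * a * S
a & a * a * a * A
a & a * a * a * B ** A
a & a * a * a * C ** A
a & a * a * a * a ** A
a & a * a * a * a ** B
a & a * a * a * a ** C
a & a * a * a * a ** a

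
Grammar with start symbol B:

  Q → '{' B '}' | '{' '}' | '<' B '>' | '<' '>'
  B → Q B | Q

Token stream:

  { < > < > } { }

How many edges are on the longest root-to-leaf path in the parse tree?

5

[B [Q { [B [Q < >] [B [Q < >]]] }] [B [Q { }]]]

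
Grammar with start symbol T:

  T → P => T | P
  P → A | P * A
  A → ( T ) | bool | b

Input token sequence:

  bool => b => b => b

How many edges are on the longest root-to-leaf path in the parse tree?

6

[T [P [A bool]] => [T [P [A b]] => [T [P [A b]] => [T [P [A b]]]]]]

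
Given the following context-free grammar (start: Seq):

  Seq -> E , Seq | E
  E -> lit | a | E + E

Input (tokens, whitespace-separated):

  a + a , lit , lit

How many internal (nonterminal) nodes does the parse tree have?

8

[Seq [E [E a] + [E a]] , [Seq [E lit] , [Seq [E lit]]]]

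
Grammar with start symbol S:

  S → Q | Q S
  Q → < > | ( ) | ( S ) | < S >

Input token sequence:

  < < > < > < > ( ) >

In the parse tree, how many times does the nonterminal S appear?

5

[S [Q < [S [Q < >] [S [Q < >] [S [Q < >] [S [Q ( )]]]]] >]]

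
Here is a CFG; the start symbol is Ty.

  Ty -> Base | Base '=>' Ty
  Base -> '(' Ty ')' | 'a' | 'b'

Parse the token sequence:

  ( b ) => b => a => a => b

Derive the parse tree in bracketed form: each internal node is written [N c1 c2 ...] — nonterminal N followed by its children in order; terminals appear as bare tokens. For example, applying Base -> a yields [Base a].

Ty
Base => Ty
( Ty ) => Ty
( Base ) => Ty
( b ) => Ty
( b ) => Base => Ty
( b ) => b => Ty
( b ) => b => Base => Ty
( b ) => b => a => Ty
( b ) => b => a => Base => Ty
( b ) => b => a => a => Ty
( b ) => b => a => a => Base
( b ) => b => a => a => b

[Ty [Base ( [Ty [Base b]] )] => [Ty [Base b] => [Ty [Base a] => [Ty [Base a] => [Ty [Base b]]]]]]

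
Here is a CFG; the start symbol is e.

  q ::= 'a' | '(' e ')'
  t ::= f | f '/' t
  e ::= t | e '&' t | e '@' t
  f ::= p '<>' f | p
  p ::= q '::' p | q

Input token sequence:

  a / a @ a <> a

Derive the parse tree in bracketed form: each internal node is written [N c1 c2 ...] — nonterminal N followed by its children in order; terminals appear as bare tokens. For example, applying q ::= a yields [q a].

e
e @ t
t @ t
f / t @ t
p / t @ t
q / t @ t
a / t @ t
a / f @ t
a / p @ t
a / q @ t
a / a @ t
a / a @ f
a / a @ p <> f
a / a @ q <> f
a / a @ a <> f
a / a @ a <> p
a / a @ a <> q
a / a @ a <> a

[e [e [t [f [p [q a]]] / [t [f [p [q a]]]]]] @ [t [f [p [q a]] <> [f [p [q a]]]]]]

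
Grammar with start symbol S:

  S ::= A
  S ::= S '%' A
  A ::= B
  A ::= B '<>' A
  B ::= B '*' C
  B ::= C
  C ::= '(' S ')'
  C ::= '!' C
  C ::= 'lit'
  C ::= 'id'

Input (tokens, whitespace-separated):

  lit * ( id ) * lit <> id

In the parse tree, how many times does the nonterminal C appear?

[S [A [B [B [B [C lit]] * [C ( [S [A [B [C id]]]] )]] * [C lit]] <> [A [B [C id]]]]]

5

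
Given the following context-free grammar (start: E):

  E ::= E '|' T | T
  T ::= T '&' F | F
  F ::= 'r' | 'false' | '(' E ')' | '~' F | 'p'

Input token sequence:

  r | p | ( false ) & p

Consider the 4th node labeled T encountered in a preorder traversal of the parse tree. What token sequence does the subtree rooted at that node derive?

[E [E [E [T [F r]]] | [T [F p]]] | [T [T [F ( [E [T [F false]]] )]] & [F p]]]

( false )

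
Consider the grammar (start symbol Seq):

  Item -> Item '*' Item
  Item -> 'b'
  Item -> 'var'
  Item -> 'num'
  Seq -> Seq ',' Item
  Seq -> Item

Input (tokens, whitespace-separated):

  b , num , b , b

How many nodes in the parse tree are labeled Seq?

4

[Seq [Seq [Seq [Seq [Item b]] , [Item num]] , [Item b]] , [Item b]]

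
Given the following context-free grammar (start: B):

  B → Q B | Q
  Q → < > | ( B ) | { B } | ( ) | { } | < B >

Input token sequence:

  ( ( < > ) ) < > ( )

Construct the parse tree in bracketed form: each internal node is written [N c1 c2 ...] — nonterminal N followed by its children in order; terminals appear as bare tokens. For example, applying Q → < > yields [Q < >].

[B [Q ( [B [Q ( [B [Q < >]] )]] )] [B [Q < >] [B [Q ( )]]]]

B
Q B
( B ) B
( Q ) B
( ( B ) ) B
( ( Q ) ) B
( ( < > ) ) B
( ( < > ) ) Q B
( ( < > ) ) < > B
( ( < > ) ) < > Q
( ( < > ) ) < > ( )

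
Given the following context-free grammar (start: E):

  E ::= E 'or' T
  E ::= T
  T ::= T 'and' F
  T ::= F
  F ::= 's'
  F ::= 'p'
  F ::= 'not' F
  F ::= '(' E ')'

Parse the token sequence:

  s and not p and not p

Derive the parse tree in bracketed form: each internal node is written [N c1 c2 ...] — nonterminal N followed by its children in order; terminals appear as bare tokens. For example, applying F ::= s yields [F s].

[E [T [T [T [F s]] and [F not [F p]]] and [F not [F p]]]]

E
T
T and F
T and F and F
F and F and F
s and F and F
s and not F and F
s and not p and F
s and not p and not F
s and not p and not p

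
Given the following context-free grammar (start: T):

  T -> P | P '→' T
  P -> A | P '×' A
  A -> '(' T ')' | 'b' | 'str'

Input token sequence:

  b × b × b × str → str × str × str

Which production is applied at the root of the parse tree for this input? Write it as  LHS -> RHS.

[T [P [P [P [P [A b]] × [A b]] × [A b]] × [A str]] → [T [P [P [P [A str]] × [A str]] × [A str]]]]

T -> P '→' T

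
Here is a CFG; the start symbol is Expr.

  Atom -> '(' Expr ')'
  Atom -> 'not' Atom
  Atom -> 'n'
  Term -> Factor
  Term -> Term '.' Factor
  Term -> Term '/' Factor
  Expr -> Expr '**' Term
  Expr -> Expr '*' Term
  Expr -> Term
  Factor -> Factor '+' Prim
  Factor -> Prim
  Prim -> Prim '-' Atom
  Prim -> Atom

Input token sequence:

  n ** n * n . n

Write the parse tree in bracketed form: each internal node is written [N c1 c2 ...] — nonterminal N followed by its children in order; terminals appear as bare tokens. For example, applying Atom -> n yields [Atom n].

Expr
Expr * Term
Expr ** Term * Term
Term ** Term * Term
Factor ** Term * Term
Prim ** Term * Term
Atom ** Term * Term
n ** Term * Term
n ** Factor * Term
n ** Prim * Term
n ** Atom * Term
n ** n * Term
n ** n * Term . Factor
n ** n * Factor . Factor
n ** n * Prim . Factor
n ** n * Atom . Factor
n ** n * n . Factor
n ** n * n . Prim
n ** n * n . Atom
n ** n * n . n

[Expr [Expr [Expr [Term [Factor [Prim [Atom n]]]]] ** [Term [Factor [Prim [Atom n]]]]] * [Term [Term [Factor [Prim [Atom n]]]] . [Factor [Prim [Atom n]]]]]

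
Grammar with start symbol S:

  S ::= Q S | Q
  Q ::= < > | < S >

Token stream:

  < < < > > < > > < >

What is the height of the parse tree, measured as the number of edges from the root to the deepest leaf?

6

[S [Q < [S [Q < [S [Q < >]] >] [S [Q < >]]] >] [S [Q < >]]]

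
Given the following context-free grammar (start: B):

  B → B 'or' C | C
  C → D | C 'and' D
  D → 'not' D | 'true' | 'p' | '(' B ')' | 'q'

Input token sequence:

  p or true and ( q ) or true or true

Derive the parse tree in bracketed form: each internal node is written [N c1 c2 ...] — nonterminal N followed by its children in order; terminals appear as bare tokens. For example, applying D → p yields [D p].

[B [B [B [B [C [D p]]] or [C [C [D true]] and [D ( [B [C [D q]]] )]]] or [C [D true]]] or [C [D true]]]

B
B or C
B or C or C
B or C or C or C
C or C or C or C
D or C or C or C
p or C or C or C
p or C and D or C or C
p or D and D or C or C
p or true and D or C or C
p or true and ( B ) or C or C
p or true and ( C ) or C or C
p or true and ( D ) or C or C
p or true and ( q ) or C or C
p or true and ( q ) or D or C
p or true and ( q ) or true or C
p or true and ( q ) or true or D
p or true and ( q ) or true or true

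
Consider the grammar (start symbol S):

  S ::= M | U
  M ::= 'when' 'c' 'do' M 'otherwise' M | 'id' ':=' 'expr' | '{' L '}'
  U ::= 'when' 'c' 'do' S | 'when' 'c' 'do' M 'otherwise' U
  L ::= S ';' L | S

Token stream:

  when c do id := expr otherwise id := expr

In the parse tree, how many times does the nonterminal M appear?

3

[S [M when c do [M id := expr] otherwise [M id := expr]]]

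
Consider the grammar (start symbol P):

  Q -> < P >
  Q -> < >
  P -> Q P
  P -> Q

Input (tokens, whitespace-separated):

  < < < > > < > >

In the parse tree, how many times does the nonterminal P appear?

4

[P [Q < [P [Q < [P [Q < >]] >] [P [Q < >]]] >]]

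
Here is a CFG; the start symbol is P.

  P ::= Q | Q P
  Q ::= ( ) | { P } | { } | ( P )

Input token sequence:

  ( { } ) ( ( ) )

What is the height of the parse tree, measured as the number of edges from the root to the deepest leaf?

[P [Q ( [P [Q { }]] )] [P [Q ( [P [Q ( )]] )]]]

5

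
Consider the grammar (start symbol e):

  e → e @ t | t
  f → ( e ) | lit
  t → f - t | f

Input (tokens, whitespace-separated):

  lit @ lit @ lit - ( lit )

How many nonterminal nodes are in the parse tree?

14

[e [e [e [t [f lit]]] @ [t [f lit]]] @ [t [f lit] - [t [f ( [e [t [f lit]]] )]]]]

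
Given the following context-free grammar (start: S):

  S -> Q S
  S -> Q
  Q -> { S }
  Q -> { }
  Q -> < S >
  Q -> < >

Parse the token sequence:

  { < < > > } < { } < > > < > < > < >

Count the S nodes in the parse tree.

[S [Q { [S [Q < [S [Q < >]] >]] }] [S [Q < [S [Q { }] [S [Q < >]]] >] [S [Q < >] [S [Q < >] [S [Q < >]]]]]]

9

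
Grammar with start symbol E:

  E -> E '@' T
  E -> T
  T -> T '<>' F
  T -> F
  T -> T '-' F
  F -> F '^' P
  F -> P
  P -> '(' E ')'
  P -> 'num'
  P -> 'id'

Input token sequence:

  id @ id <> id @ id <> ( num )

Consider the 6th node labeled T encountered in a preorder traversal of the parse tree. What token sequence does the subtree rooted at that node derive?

[E [E [E [T [F [P id]]]] @ [T [T [F [P id]]] <> [F [P id]]]] @ [T [T [F [P id]]] <> [F [P ( [E [T [F [P num]]]] )]]]]

num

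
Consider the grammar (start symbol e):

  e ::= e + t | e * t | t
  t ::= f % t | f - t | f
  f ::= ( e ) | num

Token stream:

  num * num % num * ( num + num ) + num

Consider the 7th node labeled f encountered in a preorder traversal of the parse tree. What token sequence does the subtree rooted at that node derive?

[e [e [e [e [t [f num]]] * [t [f num] % [t [f num]]]] * [t [f ( [e [e [t [f num]]] + [t [f num]]] )]]] + [t [f num]]]

num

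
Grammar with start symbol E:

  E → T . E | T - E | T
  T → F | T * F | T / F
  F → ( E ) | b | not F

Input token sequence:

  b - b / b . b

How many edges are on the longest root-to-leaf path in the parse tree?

5

[E [T [F b]] - [E [T [T [F b]] / [F b]] . [E [T [F b]]]]]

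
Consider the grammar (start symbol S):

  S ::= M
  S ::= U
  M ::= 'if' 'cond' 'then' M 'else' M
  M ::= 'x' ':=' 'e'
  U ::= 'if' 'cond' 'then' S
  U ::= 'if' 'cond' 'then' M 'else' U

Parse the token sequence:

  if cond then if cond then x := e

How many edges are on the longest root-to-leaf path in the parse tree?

[S [U if cond then [S [U if cond then [S [M x := e]]]]]]

6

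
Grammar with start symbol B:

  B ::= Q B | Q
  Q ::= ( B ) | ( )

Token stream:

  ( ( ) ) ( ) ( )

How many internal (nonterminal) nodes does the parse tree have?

8

[B [Q ( [B [Q ( )]] )] [B [Q ( )] [B [Q ( )]]]]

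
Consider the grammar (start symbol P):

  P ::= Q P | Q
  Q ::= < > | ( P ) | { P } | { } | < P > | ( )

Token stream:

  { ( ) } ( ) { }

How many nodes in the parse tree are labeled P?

4

[P [Q { [P [Q ( )]] }] [P [Q ( )] [P [Q { }]]]]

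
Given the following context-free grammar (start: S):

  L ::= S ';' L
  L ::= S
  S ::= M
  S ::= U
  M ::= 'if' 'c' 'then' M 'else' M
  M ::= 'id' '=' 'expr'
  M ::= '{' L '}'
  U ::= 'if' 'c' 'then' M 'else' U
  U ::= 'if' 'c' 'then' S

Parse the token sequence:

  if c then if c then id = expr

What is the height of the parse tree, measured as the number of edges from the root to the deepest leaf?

[S [U if c then [S [U if c then [S [M id = expr]]]]]]

6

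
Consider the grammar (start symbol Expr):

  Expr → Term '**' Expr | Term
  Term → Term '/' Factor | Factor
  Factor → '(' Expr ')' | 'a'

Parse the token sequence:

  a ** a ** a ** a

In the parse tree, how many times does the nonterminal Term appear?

4

[Expr [Term [Factor a]] ** [Expr [Term [Factor a]] ** [Expr [Term [Factor a]] ** [Expr [Term [Factor a]]]]]]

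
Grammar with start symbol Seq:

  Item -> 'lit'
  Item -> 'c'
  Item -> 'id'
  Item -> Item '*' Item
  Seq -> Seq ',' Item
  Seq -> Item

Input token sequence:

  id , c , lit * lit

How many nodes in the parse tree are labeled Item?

[Seq [Seq [Seq [Item id]] , [Item c]] , [Item [Item lit] * [Item lit]]]

5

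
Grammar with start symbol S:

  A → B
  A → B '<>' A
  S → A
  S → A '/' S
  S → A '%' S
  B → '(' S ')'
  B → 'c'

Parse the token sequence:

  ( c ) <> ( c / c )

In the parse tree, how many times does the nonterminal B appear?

5

[S [A [B ( [S [A [B c]]] )] <> [A [B ( [S [A [B c]] / [S [A [B c]]]] )]]]]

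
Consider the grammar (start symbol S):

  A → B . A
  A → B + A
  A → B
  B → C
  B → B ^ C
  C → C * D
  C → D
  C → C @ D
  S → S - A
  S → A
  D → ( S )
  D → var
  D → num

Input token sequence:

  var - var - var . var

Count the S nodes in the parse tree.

[S [S [S [A [B [C [D var]]]]] - [A [B [C [D var]]]]] - [A [B [C [D var]]] . [A [B [C [D var]]]]]]

3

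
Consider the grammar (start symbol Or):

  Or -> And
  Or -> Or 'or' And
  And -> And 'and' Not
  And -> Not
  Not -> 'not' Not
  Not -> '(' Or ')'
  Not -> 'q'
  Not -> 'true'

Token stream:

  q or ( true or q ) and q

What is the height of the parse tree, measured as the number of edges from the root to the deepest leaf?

8

[Or [Or [And [Not q]]] or [And [And [Not ( [Or [Or [And [Not true]]] or [And [Not q]]] )]] and [Not q]]]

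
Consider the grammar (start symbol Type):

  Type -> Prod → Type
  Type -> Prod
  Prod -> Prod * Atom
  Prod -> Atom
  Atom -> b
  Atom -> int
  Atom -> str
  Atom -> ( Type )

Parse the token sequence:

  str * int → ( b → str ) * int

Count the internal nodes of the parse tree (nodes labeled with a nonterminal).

[Type [Prod [Prod [Atom str]] * [Atom int]] → [Type [Prod [Prod [Atom ( [Type [Prod [Atom b]] → [Type [Prod [Atom str]]]] )]] * [Atom int]]]]

16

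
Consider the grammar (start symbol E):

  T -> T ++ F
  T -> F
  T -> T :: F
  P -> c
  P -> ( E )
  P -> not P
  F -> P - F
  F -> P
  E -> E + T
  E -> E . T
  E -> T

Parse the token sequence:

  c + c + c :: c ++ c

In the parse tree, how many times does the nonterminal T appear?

5

[E [E [E [T [F [P c]]]] + [T [F [P c]]]] + [T [T [T [F [P c]]] :: [F [P c]]] ++ [F [P c]]]]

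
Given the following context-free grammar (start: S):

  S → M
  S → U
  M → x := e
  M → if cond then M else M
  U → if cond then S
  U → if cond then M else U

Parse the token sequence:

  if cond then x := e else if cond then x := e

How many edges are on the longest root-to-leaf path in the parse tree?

[S [U if cond then [M x := e] else [U if cond then [S [M x := e]]]]]

5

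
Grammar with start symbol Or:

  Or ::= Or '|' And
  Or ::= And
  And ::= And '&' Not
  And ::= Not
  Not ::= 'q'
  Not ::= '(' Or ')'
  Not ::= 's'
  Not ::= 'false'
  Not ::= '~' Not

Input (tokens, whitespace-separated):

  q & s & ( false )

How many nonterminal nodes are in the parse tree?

10

[Or [And [And [And [Not q]] & [Not s]] & [Not ( [Or [And [Not false]]] )]]]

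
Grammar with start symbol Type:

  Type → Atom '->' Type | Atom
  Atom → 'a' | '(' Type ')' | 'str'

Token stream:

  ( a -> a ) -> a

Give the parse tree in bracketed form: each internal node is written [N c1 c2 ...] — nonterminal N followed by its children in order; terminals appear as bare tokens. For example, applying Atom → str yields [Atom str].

Type
Atom -> Type
( Type ) -> Type
( Atom -> Type ) -> Type
( a -> Type ) -> Type
( a -> Atom ) -> Type
( a -> a ) -> Type
( a -> a ) -> Atom
( a -> a ) -> a

[Type [Atom ( [Type [Atom a] -> [Type [Atom a]]] )] -> [Type [Atom a]]]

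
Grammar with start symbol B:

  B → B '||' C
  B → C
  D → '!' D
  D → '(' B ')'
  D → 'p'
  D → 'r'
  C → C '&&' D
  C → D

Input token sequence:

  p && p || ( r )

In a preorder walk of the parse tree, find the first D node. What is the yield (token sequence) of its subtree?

[B [B [C [C [D p]] && [D p]]] || [C [D ( [B [C [D r]]] )]]]

p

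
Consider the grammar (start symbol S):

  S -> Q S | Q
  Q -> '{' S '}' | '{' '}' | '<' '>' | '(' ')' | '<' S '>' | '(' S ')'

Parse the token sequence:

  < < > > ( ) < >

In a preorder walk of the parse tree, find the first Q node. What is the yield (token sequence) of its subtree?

< < > >

[S [Q < [S [Q < >]] >] [S [Q ( )] [S [Q < >]]]]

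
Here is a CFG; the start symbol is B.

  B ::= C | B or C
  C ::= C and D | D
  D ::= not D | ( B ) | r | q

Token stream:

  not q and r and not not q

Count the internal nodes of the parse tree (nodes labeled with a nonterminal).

[B [C [C [C [D not [D q]]] and [D r]] and [D not [D not [D q]]]]]

10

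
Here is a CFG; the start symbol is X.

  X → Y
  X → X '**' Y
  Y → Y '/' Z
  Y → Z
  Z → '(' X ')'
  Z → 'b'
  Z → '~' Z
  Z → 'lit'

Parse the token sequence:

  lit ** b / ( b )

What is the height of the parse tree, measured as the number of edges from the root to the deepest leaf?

6

[X [X [Y [Z lit]]] ** [Y [Y [Z b]] / [Z ( [X [Y [Z b]]] )]]]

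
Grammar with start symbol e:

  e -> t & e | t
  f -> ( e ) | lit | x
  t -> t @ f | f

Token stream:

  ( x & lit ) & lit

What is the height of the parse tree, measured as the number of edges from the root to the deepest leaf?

[e [t [f ( [e [t [f x]] & [e [t [f lit]]]] )]] & [e [t [f lit]]]]

7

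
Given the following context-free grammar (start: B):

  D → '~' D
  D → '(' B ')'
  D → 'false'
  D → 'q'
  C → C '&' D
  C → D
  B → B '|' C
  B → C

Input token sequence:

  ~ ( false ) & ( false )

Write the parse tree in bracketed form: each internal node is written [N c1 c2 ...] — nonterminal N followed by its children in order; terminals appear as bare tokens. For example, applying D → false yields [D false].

B
C
C & D
D & D
~ D & D
~ ( B ) & D
~ ( C ) & D
~ ( D ) & D
~ ( false ) & D
~ ( false ) & ( B )
~ ( false ) & ( C )
~ ( false ) & ( D )
~ ( false ) & ( false )

[B [C [C [D ~ [D ( [B [C [D false]]] )]]] & [D ( [B [C [D false]]] )]]]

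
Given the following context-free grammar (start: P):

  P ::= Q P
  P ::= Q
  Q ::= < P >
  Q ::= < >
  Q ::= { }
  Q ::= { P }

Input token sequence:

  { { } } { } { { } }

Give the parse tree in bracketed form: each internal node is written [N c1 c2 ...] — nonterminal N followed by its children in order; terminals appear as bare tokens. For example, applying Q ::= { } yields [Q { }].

[P [Q { [P [Q { }]] }] [P [Q { }] [P [Q { [P [Q { }]] }]]]]

P
Q P
{ P } P
{ Q } P
{ { } } P
{ { } } Q P
{ { } } { } P
{ { } } { } Q
{ { } } { } { P }
{ { } } { } { Q }
{ { } } { } { { } }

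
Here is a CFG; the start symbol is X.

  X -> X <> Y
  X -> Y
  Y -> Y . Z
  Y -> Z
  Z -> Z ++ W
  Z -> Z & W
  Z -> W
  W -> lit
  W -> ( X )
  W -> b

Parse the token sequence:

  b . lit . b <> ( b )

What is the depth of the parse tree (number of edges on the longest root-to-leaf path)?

[X [X [Y [Y [Y [Z [W b]]] . [Z [W lit]]] . [Z [W b]]]] <> [Y [Z [W ( [X [Y [Z [W b]]]] )]]]]

8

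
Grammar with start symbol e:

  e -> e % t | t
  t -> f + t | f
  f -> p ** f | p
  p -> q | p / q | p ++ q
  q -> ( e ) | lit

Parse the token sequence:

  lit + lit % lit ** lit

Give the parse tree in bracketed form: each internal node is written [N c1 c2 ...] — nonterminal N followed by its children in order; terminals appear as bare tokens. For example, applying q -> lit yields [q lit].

e
e % t
t % t
f + t % t
p + t % t
q + t % t
lit + t % t
lit + f % t
lit + p % t
lit + q % t
lit + lit % t
lit + lit % f
lit + lit % p ** f
lit + lit % q ** f
lit + lit % lit ** f
lit + lit % lit ** p
lit + lit % lit ** q
lit + lit % lit ** lit

[e [e [t [f [p [q lit]]] + [t [f [p [q lit]]]]]] % [t [f [p [q lit]] ** [f [p [q lit]]]]]]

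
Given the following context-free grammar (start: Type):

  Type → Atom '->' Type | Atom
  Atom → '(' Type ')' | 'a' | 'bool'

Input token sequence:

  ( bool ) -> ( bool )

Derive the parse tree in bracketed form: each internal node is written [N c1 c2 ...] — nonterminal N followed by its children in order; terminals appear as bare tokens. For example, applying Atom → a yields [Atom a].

[Type [Atom ( [Type [Atom bool]] )] -> [Type [Atom ( [Type [Atom bool]] )]]]

Type
Atom -> Type
( Type ) -> Type
( Atom ) -> Type
( bool ) -> Type
( bool ) -> Atom
( bool ) -> ( Type )
( bool ) -> ( Atom )
( bool ) -> ( bool )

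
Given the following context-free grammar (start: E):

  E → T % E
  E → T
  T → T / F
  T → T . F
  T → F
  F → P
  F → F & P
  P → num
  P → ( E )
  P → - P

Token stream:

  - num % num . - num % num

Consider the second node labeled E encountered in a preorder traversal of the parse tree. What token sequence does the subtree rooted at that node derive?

num . - num % num

[E [T [F [P - [P num]]]] % [E [T [T [F [P num]]] . [F [P - [P num]]]] % [E [T [F [P num]]]]]]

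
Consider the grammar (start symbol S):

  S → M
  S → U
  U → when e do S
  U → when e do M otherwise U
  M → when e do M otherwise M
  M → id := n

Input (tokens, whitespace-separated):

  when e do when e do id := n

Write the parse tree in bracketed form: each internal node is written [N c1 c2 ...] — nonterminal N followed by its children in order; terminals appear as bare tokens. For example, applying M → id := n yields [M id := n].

S
U
when e do S
when e do U
when e do when e do S
when e do when e do M
when e do when e do id := n

[S [U when e do [S [U when e do [S [M id := n]]]]]]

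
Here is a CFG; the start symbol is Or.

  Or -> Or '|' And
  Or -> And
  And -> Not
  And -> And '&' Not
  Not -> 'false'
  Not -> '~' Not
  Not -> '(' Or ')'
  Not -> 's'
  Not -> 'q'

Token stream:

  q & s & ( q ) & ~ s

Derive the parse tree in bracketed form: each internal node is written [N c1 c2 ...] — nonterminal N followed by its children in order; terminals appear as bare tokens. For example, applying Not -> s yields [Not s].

Or
And
And & Not
And & Not & Not
And & Not & Not & Not
Not & Not & Not & Not
q & Not & Not & Not
q & s & Not & Not
q & s & ( Or ) & Not
q & s & ( And ) & Not
q & s & ( Not ) & Not
q & s & ( q ) & Not
q & s & ( q ) & ~ Not
q & s & ( q ) & ~ s

[Or [And [And [And [And [Not q]] & [Not s]] & [Not ( [Or [And [Not q]]] )]] & [Not ~ [Not s]]]]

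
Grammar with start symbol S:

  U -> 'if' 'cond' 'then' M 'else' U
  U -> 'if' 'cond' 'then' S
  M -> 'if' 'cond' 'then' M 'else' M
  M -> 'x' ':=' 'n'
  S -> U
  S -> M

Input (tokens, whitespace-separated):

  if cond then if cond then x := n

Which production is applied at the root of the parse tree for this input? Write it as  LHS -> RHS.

S -> U

[S [U if cond then [S [U if cond then [S [M x := n]]]]]]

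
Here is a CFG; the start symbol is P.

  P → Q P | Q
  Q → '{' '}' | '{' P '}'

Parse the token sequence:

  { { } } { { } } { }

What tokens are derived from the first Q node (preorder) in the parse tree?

[P [Q { [P [Q { }]] }] [P [Q { [P [Q { }]] }] [P [Q { }]]]]

{ { } }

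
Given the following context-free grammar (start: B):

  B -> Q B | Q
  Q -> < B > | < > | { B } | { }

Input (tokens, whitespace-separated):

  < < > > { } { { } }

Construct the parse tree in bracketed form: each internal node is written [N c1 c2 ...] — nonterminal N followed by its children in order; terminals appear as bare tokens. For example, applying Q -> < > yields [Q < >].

B
Q B
< B > B
< Q > B
< < > > B
< < > > Q B
< < > > { } B
< < > > { } Q
< < > > { } { B }
< < > > { } { Q }
< < > > { } { { } }

[B [Q < [B [Q < >]] >] [B [Q { }] [B [Q { [B [Q { }]] }]]]]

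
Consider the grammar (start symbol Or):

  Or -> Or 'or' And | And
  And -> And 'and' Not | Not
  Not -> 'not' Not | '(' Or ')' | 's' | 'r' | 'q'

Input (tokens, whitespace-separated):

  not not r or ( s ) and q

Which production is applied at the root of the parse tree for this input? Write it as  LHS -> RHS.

Or -> Or 'or' And

[Or [Or [And [Not not [Not not [Not r]]]]] or [And [And [Not ( [Or [And [Not s]]] )]] and [Not q]]]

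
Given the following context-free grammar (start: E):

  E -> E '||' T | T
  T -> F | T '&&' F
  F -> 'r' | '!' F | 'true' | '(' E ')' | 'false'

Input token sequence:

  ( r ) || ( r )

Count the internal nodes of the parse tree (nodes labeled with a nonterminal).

[E [E [T [F ( [E [T [F r]]] )]]] || [T [F ( [E [T [F r]]] )]]]

12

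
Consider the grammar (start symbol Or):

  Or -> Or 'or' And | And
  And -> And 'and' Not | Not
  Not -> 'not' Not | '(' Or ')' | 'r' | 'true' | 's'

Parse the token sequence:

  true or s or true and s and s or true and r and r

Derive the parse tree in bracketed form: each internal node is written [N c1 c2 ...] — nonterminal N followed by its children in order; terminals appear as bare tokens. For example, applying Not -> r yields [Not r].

Or
Or or And
Or or And or And
Or or And or And or And
And or And or And or And
Not or And or And or And
true or And or And or And
true or Not or And or And
true or s or And or And
true or s or And and Not or And
true or s or And and Not and Not or And
true or s or Not and Not and Not or And
true or s or true and Not and Not or And
true or s or true and s and Not or And
true or s or true and s and s or And
true or s or true and s and s or And and Not
true or s or true and s and s or And and Not and Not
true or s or true and s and s or Not and Not and Not
true or s or true and s and s or true and Not and Not
true or s or true and s and s or true and r and Not
true or s or true and s and s or true and r and r

[Or [Or [Or [Or [And [Not true]]] or [And [Not s]]] or [And [And [And [Not true]] and [Not s]] and [Not s]]] or [And [And [And [Not true]] and [Not r]] and [Not r]]]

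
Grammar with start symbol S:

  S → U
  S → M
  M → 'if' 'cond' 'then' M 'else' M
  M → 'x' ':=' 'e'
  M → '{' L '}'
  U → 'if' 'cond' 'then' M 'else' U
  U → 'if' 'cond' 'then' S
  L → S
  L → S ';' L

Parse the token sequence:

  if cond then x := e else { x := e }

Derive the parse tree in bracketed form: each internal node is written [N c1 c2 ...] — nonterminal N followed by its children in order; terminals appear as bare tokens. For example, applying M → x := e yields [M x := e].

[S [M if cond then [M x := e] else [M { [L [S [M x := e]]] }]]]

S
M
if cond then M else M
if cond then x := e else M
if cond then x := e else { L }
if cond then x := e else { S }
if cond then x := e else { M }
if cond then x := e else { x := e }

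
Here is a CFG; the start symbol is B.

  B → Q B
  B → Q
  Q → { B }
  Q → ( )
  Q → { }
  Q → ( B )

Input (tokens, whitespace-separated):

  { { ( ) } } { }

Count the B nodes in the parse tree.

[B [Q { [B [Q { [B [Q ( )]] }]] }] [B [Q { }]]]

4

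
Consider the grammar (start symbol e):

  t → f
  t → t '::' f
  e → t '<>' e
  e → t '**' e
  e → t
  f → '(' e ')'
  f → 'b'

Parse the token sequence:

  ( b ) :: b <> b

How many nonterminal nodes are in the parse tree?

11

[e [t [t [f ( [e [t [f b]]] )]] :: [f b]] <> [e [t [f b]]]]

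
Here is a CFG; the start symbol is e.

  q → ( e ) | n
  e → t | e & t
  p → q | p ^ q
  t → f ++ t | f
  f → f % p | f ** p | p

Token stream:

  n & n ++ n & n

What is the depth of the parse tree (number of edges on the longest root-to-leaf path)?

7

[e [e [e [t [f [p [q n]]]]] & [t [f [p [q n]]] ++ [t [f [p [q n]]]]]] & [t [f [p [q n]]]]]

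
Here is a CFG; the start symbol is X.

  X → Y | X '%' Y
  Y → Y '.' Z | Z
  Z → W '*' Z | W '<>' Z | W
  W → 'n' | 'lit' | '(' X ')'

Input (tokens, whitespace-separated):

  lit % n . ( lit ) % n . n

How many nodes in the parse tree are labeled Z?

[X [X [X [Y [Z [W lit]]]] % [Y [Y [Z [W n]]] . [Z [W ( [X [Y [Z [W lit]]]] )]]]] % [Y [Y [Z [W n]]] . [Z [W n]]]]

6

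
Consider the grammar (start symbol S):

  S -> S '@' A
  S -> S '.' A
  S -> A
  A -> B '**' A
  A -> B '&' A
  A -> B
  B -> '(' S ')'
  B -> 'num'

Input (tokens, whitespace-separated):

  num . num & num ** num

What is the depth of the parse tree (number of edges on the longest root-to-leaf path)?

5

[S [S [A [B num]]] . [A [B num] & [A [B num] ** [A [B num]]]]]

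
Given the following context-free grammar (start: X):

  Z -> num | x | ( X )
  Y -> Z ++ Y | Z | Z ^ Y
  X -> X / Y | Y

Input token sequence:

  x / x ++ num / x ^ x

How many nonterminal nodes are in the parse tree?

13

[X [X [X [Y [Z x]]] / [Y [Z x] ++ [Y [Z num]]]] / [Y [Z x] ^ [Y [Z x]]]]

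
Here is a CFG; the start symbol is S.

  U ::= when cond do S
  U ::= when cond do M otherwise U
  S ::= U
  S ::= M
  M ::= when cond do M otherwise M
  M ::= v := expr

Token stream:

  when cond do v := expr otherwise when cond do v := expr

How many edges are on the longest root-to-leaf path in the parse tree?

5

[S [U when cond do [M v := expr] otherwise [U when cond do [S [M v := expr]]]]]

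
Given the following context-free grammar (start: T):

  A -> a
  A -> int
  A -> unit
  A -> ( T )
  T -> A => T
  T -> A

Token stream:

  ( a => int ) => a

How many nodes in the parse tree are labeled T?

4

[T [A ( [T [A a] => [T [A int]]] )] => [T [A a]]]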